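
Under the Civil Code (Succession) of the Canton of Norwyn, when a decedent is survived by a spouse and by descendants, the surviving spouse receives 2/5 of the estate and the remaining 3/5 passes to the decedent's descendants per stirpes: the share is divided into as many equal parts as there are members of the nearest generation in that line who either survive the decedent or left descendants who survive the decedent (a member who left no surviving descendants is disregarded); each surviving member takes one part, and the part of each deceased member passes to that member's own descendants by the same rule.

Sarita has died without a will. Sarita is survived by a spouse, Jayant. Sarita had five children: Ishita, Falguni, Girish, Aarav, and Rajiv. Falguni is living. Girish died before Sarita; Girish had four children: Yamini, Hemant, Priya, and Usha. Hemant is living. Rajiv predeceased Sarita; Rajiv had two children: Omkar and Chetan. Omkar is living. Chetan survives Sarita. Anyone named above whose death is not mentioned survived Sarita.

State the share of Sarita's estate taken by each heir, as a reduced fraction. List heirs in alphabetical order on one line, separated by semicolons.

Aarav 3/25; Chetan 3/50; Falguni 3/25; Hemant 3/100; Ishita 3/25; Jayant 2/5; Omkar 3/50; Priya 3/100; Usha 3/100; Yamini 3/100

Jayant, as surviving spouse, takes 2/5.
The remaining 3/5 passes to Sarita's descendants per stirpes.
The 3/5 is divided into 5 equal shares of 3/25 among Ishita, Falguni, Girish, Aarav, Rajiv.
Ishita is living and takes 3/25.
Falguni is living and takes 3/25.
Girish predeceased; the 3/25 allotted to Girish's branch passes to Girish's issue by representation.
The 3/25 is divided into 4 equal shares of 3/100 among Yamini, Hemant, Priya, Usha.
Yamini is living and takes 3/100.
Hemant is living and takes 3/100.
Priya is living and takes 3/100.
Usha is living and takes 3/100.
Aarav is living and takes 3/25.
Rajiv predeceased; the 3/25 allotted to Rajiv's branch passes to Rajiv's issue by representation.
The 3/25 is divided into 2 equal shares of 3/50 among Omkar, Chetan.
Omkar is living and takes 3/50.
Chetan is living and takes 3/50.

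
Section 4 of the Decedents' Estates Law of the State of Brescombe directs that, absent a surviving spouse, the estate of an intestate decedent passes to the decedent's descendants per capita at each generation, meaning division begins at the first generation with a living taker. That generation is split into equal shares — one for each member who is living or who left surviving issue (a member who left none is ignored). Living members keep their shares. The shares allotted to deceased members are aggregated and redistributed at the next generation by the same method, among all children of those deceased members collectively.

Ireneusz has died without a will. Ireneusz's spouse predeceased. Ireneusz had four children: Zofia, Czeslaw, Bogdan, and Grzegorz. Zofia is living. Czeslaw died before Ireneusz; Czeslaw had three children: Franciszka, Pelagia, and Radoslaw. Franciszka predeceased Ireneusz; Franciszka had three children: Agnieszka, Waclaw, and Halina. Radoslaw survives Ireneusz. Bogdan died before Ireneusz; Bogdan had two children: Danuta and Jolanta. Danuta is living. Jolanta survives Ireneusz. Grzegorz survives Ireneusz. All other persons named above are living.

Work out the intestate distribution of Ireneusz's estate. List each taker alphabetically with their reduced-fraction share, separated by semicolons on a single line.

Agnieszka 1/30; Danuta 1/10; Grzegorz 1/4; Halina 1/30; Jolanta 1/10; Pelagia 1/10; Radoslaw 1/10; Waclaw 1/30; Zofia 1/4

There is no surviving spouse, so the entire estate passes to Ireneusz's descendants per capita at each generation.
At generation 1 (Zofia, Czeslaw, Bogdan, Grzegorz) there are 4 shares of (1)/4 = 1/4 each.
Living: Zofia and Grzegorz — each takes 1/4.
Deceased: Czeslaw and Bogdan. Their combined 1/2 is pooled and carried to generation 2.
At generation 2 (Franciszka, Pelagia, Radoslaw, Danuta, Jolanta) there are 5 shares of (1/2)/5 = 1/10 each.
Living: Pelagia, Radoslaw, Danuta, and Jolanta — each takes 1/10.
Deceased: Franciszka. That 1/10 share is carried to generation 3.
At generation 3 (Agnieszka, Waclaw, Halina) there are 3 shares of (1/10)/3 = 1/30 each.
Living: Agnieszka, Waclaw, and Halina — each takes 1/30.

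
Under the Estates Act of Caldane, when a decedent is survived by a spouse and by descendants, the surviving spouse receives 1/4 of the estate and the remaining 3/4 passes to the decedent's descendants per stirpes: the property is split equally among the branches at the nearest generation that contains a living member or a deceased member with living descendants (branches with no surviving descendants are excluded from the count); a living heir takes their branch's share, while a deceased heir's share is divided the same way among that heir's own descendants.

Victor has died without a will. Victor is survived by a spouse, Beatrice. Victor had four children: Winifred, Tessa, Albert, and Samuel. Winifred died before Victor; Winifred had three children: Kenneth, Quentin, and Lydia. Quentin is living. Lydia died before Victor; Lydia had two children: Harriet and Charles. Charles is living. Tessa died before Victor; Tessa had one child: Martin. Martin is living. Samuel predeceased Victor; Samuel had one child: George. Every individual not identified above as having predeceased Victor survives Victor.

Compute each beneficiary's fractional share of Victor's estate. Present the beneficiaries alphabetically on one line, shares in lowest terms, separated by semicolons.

Beatrice, as surviving spouse, takes 1/4.
The remaining 3/4 passes to Victor's descendants per stirpes.
The 3/4 is divided into 4 equal shares of 3/16 among Winifred, Tessa, Albert, Samuel.
Winifred predeceased; the 3/16 allotted to Winifred's branch passes to Winifred's issue by representation.
The 3/16 is divided into 3 equal shares of 1/16 among Kenneth, Quentin, Lydia.
Kenneth is living and takes 1/16.
Quentin is living and takes 1/16.
Lydia predeceased; the 1/16 allotted to Lydia's branch passes to Lydia's issue by representation.
The 1/16 is divided into 2 equal shares of 1/32 among Harriet, Charles.
Harriet is living and takes 1/32.
Charles is living and takes 1/32.
Tessa predeceased; the 3/16 allotted to Tessa's branch passes to Tessa's issue by representation.
Martin is the sole taker at this level and receives the full 3/16.
Albert is living and takes 3/16.
Samuel predeceased; the 3/16 allotted to Samuel's branch passes to Samuel's issue by representation.
George is the sole taker at this level and receives the full 3/16.

Albert 3/16; Beatrice 1/4; Charles 1/32; George 3/16; Harriet 1/32; Kenneth 1/16; Martin 3/16; Quentin 1/16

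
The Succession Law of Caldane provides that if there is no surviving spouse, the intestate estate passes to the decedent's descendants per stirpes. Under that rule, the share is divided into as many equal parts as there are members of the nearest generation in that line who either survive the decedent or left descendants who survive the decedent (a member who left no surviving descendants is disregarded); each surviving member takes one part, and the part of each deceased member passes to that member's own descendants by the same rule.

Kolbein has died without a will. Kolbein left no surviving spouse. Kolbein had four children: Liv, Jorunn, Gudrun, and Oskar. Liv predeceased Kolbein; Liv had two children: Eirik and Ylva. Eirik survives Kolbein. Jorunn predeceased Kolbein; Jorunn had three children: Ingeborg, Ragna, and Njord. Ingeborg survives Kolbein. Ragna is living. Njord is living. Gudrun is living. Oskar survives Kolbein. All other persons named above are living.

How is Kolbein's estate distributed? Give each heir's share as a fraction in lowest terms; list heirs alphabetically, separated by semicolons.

There is no surviving spouse, so the entire estate passes to Kolbein's descendants per stirpes.
The estate is divided into 4 equal shares of 1/4 among Liv, Jorunn, Gudrun, Oskar.
Liv predeceased; the 1/4 allotted to Liv's branch passes to Liv's issue by representation.
The 1/4 is divided into 2 equal shares of 1/8 among Eirik, Ylva.
Eirik is living and takes 1/8.
Ylva is living and takes 1/8.
Jorunn predeceased; the 1/4 allotted to Jorunn's branch passes to Jorunn's issue by representation.
The 1/4 is divided into 3 equal shares of 1/12 among Ingeborg, Ragna, Njord.
Ingeborg is living and takes 1/12.
Ragna is living and takes 1/12.
Njord is living and takes 1/12.
Gudrun is living and takes 1/4.
Oskar is living and takes 1/4.

Eirik 1/8; Gudrun 1/4; Ingeborg 1/12; Njord 1/12; Oskar 1/4; Ragna 1/12; Ylva 1/8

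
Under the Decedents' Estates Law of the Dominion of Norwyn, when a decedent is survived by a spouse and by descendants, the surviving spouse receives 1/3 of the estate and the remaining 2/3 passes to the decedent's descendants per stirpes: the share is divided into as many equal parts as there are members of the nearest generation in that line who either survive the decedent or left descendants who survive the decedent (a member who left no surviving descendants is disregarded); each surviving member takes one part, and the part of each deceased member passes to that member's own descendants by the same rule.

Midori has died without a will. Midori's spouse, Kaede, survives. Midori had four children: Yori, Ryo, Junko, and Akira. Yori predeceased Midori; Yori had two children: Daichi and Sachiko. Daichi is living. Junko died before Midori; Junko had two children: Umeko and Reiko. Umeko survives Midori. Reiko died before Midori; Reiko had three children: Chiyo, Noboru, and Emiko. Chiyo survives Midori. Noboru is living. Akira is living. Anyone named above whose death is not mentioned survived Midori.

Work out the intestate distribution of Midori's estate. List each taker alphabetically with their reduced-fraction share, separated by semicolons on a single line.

Kaede, as surviving spouse, takes 1/3.
The remaining 2/3 passes to Midori's descendants per stirpes.
The 2/3 is divided into 4 equal shares of 1/6 among Yori, Ryo, Junko, Akira.
Yori predeceased; the 1/6 allotted to Yori's branch passes to Yori's issue by representation.
The 1/6 is divided into 2 equal shares of 1/12 among Daichi, Sachiko.
Daichi is living and takes 1/12.
Sachiko is living and takes 1/12.
Ryo is living and takes 1/6.
Junko predeceased; the 1/6 allotted to Junko's branch passes to Junko's issue by representation.
The 1/6 is divided into 2 equal shares of 1/12 among Umeko, Reiko.
Umeko is living and takes 1/12.
Reiko predeceased; the 1/12 allotted to Reiko's branch passes to Reiko's issue by representation.
The 1/12 is divided into 3 equal shares of 1/36 among Chiyo, Noboru, Emiko.
Chiyo is living and takes 1/36.
Noboru is living and takes 1/36.
Emiko is living and takes 1/36.
Akira is living and takes 1/6.

Akira 1/6; Chiyo 1/36; Daichi 1/12; Emiko 1/36; Kaede 1/3; Noboru 1/36; Ryo 1/6; Sachiko 1/12; Umeko 1/12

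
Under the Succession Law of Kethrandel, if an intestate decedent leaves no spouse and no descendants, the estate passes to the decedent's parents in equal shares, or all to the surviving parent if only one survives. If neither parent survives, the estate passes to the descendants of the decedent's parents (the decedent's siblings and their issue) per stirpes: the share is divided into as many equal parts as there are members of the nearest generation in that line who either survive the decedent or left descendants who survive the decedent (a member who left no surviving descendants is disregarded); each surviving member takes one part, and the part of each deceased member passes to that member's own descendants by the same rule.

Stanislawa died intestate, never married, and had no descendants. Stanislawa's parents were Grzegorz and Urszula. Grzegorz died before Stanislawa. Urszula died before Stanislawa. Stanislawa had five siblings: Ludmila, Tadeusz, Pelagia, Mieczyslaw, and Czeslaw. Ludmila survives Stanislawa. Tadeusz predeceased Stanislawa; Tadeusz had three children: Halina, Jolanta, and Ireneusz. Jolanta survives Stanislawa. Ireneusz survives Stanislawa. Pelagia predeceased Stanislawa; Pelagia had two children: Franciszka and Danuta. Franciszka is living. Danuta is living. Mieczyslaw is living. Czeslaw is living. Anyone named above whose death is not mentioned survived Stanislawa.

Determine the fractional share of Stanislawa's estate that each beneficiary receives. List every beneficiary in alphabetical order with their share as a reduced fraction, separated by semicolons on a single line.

Czeslaw 1/5; Danuta 1/10; Franciszka 1/10; Halina 1/15; Ireneusz 1/15; Jolanta 1/15; Ludmila 1/5; Mieczyslaw 1/5

Neither parent survives and there are no descendants, so the estate passes to Stanislawa's siblings and their issue per stirpes.
The estate is divided into 5 equal shares of 1/5 among Ludmila, Tadeusz, Pelagia, Mieczyslaw, Czeslaw.
Ludmila is living and takes 1/5.
Tadeusz predeceased; the 1/5 allotted to Tadeusz's branch passes to Tadeusz's issue by representation.
The 1/5 is divided into 3 equal shares of 1/15 among Halina, Jolanta, Ireneusz.
Halina is living and takes 1/15.
Jolanta is living and takes 1/15.
Ireneusz is living and takes 1/15.
Pelagia predeceased; the 1/5 allotted to Pelagia's branch passes to Pelagia's issue by representation.
The 1/5 is divided into 2 equal shares of 1/10 among Franciszka, Danuta.
Franciszka is living and takes 1/10.
Danuta is living and takes 1/10.
Mieczyslaw is living and takes 1/5.
Czeslaw is living and takes 1/5.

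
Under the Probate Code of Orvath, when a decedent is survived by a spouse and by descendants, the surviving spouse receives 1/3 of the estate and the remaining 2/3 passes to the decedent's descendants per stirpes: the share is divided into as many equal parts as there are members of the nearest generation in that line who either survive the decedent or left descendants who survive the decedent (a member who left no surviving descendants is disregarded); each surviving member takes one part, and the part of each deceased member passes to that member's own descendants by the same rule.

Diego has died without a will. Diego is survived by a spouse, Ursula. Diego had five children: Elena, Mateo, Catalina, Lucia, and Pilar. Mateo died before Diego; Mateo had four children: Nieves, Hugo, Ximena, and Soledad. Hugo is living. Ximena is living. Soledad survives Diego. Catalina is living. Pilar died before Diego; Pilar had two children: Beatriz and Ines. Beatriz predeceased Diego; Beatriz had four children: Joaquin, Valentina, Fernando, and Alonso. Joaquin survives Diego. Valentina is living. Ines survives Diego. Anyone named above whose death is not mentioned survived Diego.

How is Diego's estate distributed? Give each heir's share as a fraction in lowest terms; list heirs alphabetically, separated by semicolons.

Ursula, as surviving spouse, takes 1/3.
The remaining 2/3 passes to Diego's descendants per stirpes.
The 2/3 is divided into 5 equal shares of 2/15 among Elena, Mateo, Catalina, Lucia, Pilar.
Elena is living and takes 2/15.
Mateo predeceased; the 2/15 allotted to Mateo's branch passes to Mateo's issue by representation.
The 2/15 is divided into 4 equal shares of 1/30 among Nieves, Hugo, Ximena, Soledad.
Nieves is living and takes 1/30.
Hugo is living and takes 1/30.
Ximena is living and takes 1/30.
Soledad is living and takes 1/30.
Catalina is living and takes 2/15.
Lucia is living and takes 2/15.
Pilar predeceased; the 2/15 allotted to Pilar's branch passes to Pilar's issue by representation.
The 2/15 is divided into 2 equal shares of 1/15 among Beatriz, Ines.
Beatriz predeceased; the 1/15 allotted to Beatriz's branch passes to Beatriz's issue by representation.
The 1/15 is divided into 4 equal shares of 1/60 among Joaquin, Valentina, Fernando, Alonso.
Joaquin is living and takes 1/60.
Valentina is living and takes 1/60.
Fernando is living and takes 1/60.
Alonso is living and takes 1/60.
Ines is living and takes 1/15.

Alonso 1/60; Catalina 2/15; Elena 2/15; Fernando 1/60; Hugo 1/30; Ines 1/15; Joaquin 1/60; Lucia 2/15; Nieves 1/30; Soledad 1/30; Ursula 1/3; Valentina 1/60; Ximena 1/30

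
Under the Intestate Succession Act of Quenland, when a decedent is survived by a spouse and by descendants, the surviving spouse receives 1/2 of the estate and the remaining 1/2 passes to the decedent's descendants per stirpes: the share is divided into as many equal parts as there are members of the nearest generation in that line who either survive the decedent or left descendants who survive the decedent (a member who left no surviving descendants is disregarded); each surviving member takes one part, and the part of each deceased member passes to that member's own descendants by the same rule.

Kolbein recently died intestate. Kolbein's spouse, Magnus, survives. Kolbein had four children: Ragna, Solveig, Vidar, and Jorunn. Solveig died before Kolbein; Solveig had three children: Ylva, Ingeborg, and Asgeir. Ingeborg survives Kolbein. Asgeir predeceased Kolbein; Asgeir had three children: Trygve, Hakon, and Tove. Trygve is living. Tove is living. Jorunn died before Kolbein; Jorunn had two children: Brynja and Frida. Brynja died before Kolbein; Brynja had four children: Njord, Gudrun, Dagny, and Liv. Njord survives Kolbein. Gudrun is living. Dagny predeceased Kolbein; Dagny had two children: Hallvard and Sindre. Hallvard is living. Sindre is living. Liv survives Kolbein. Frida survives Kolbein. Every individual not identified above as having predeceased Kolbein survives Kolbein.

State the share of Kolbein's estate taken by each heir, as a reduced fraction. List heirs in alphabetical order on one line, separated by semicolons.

Frida 1/16; Gudrun 1/64; Hakon 1/72; Hallvard 1/128; Ingeborg 1/24; Liv 1/64; Magnus 1/2; Njord 1/64; Ragna 1/8; Sindre 1/128; Tove 1/72; Trygve 1/72; Vidar 1/8; Ylva 1/24

Magnus, as surviving spouse, takes 1/2.
The remaining 1/2 passes to Kolbein's descendants per stirpes.
The 1/2 is divided into 4 equal shares of 1/8 among Ragna, Solveig, Vidar, Jorunn.
Ragna is living and takes 1/8.
Solveig predeceased; the 1/8 allotted to Solveig's branch passes to Solveig's issue by representation.
The 1/8 is divided into 3 equal shares of 1/24 among Ylva, Ingeborg, Asgeir.
Ylva is living and takes 1/24.
Ingeborg is living and takes 1/24.
Asgeir predeceased; the 1/24 allotted to Asgeir's branch passes to Asgeir's issue by representation.
The 1/24 is divided into 3 equal shares of 1/72 among Trygve, Hakon, Tove.
Trygve is living and takes 1/72.
Hakon is living and takes 1/72.
Tove is living and takes 1/72.
Vidar is living and takes 1/8.
Jorunn predeceased; the 1/8 allotted to Jorunn's branch passes to Jorunn's issue by representation.
The 1/8 is divided into 2 equal shares of 1/16 among Brynja, Frida.
Brynja predeceased; the 1/16 allotted to Brynja's branch passes to Brynja's issue by representation.
The 1/16 is divided into 4 equal shares of 1/64 among Njord, Gudrun, Dagny, Liv.
Njord is living and takes 1/64.
Gudrun is living and takes 1/64.
Dagny predeceased; the 1/64 allotted to Dagny's branch passes to Dagny's issue by representation.
The 1/64 is divided into 2 equal shares of 1/128 among Hallvard, Sindre.
Hallvard is living and takes 1/128.
Sindre is living and takes 1/128.
Liv is living and takes 1/64.
Frida is living and takes 1/16.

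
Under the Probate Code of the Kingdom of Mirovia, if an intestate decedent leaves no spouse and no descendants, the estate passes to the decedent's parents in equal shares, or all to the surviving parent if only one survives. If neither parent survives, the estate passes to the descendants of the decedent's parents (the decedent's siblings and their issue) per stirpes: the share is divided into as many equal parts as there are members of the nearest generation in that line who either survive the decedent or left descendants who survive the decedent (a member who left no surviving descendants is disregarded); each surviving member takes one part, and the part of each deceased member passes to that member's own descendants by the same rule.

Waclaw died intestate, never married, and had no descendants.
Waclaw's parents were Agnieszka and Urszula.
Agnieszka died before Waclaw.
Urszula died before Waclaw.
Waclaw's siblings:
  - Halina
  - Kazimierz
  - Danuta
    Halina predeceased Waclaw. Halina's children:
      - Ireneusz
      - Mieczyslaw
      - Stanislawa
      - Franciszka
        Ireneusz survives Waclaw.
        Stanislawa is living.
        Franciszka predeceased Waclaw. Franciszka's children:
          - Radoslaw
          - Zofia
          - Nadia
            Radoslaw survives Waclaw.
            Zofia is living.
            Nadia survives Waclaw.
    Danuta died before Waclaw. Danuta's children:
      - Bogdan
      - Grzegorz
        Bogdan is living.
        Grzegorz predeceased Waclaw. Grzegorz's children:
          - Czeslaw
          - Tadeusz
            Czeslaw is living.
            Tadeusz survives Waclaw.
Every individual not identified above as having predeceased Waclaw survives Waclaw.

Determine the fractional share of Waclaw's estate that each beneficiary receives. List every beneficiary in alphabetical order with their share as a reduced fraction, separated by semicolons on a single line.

Bogdan 1/6; Czeslaw 1/12; Ireneusz 1/12; Kazimierz 1/3; Mieczyslaw 1/12; Nadia 1/36; Radoslaw 1/36; Stanislawa 1/12; Tadeusz 1/12; Zofia 1/36

Neither parent survives and there are no descendants, so the estate passes to Waclaw's siblings and their issue per stirpes.
The estate is divided into 3 equal shares of 1/3 among Halina, Kazimierz, Danuta.
Halina predeceased; the 1/3 allotted to Halina's branch passes to Halina's issue by representation.
The 1/3 is divided into 4 equal shares of 1/12 among Ireneusz, Mieczyslaw, Stanislawa, Franciszka.
Ireneusz is living and takes 1/12.
Mieczyslaw is living and takes 1/12.
Stanislawa is living and takes 1/12.
Franciszka predeceased; the 1/12 allotted to Franciszka's branch passes to Franciszka's issue by representation.
The 1/12 is divided into 3 equal shares of 1/36 among Radoslaw, Zofia, Nadia.
Radoslaw is living and takes 1/36.
Zofia is living and takes 1/36.
Nadia is living and takes 1/36.
Kazimierz is living and takes 1/3.
Danuta predeceased; the 1/3 allotted to Danuta's branch passes to Danuta's issue by representation.
The 1/3 is divided into 2 equal shares of 1/6 among Bogdan, Grzegorz.
Bogdan is living and takes 1/6.
Grzegorz predeceased; the 1/6 allotted to Grzegorz's branch passes to Grzegorz's issue by representation.
The 1/6 is divided into 2 equal shares of 1/12 among Czeslaw, Tadeusz.
Czeslaw is living and takes 1/12.
Tadeusz is living and takes 1/12.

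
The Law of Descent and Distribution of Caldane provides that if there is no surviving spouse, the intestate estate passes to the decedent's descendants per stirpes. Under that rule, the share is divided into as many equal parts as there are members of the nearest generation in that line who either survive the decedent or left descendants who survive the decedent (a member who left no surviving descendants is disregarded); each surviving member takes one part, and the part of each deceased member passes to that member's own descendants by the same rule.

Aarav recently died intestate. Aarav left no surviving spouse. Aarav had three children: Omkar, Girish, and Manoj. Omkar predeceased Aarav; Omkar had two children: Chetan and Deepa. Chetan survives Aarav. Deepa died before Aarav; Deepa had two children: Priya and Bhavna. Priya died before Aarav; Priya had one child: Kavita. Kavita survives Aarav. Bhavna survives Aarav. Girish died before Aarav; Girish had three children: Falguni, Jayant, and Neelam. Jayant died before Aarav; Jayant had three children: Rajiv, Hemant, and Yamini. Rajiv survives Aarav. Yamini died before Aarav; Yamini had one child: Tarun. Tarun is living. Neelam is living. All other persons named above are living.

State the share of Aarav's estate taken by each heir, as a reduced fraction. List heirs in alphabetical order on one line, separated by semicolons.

Bhavna 1/12; Chetan 1/6; Falguni 1/9; Hemant 1/27; Kavita 1/12; Manoj 1/3; Neelam 1/9; Rajiv 1/27; Tarun 1/27

There is no surviving spouse, so the entire estate passes to Aarav's descendants per stirpes.
The estate is divided into 3 equal shares of 1/3 among Omkar, Girish, Manoj.
Omkar predeceased; the 1/3 allotted to Omkar's branch passes to Omkar's issue by representation.
The 1/3 is divided into 2 equal shares of 1/6 among Chetan, Deepa.
Chetan is living and takes 1/6.
Deepa predeceased; the 1/6 allotted to Deepa's branch passes to Deepa's issue by representation.
The 1/6 is divided into 2 equal shares of 1/12 among Priya, Bhavna.
Priya predeceased; the 1/12 allotted to Priya's branch passes to Priya's issue by representation.
Kavita is the sole taker at this level and receives the full 1/12.
Bhavna is living and takes 1/12.
Girish predeceased; the 1/3 allotted to Girish's branch passes to Girish's issue by representation.
The 1/3 is divided into 3 equal shares of 1/9 among Falguni, Jayant, Neelam.
Falguni is living and takes 1/9.
Jayant predeceased; the 1/9 allotted to Jayant's branch passes to Jayant's issue by representation.
The 1/9 is divided into 3 equal shares of 1/27 among Rajiv, Hemant, Yamini.
Rajiv is living and takes 1/27.
Hemant is living and takes 1/27.
Yamini predeceased; the 1/27 allotted to Yamini's branch passes to Yamini's issue by representation.
Tarun is the sole taker at this level and receives the full 1/27.
Neelam is living and takes 1/9.
Manoj is living and takes 1/3.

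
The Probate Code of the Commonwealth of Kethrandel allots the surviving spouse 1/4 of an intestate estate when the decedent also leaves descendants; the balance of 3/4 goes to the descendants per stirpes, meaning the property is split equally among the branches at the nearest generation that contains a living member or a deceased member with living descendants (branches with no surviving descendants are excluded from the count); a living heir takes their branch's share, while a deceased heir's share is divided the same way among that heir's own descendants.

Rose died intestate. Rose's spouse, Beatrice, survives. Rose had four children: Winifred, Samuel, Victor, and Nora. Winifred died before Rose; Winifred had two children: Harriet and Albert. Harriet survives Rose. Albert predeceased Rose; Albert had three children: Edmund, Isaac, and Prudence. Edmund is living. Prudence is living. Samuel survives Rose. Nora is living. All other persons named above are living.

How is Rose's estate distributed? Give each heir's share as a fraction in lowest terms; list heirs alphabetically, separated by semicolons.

Beatrice 1/4; Edmund 1/32; Harriet 3/32; Isaac 1/32; Nora 3/16; Prudence 1/32; Samuel 3/16; Victor 3/16

Beatrice, as surviving spouse, takes 1/4.
The remaining 3/4 passes to Rose's descendants per stirpes.
The 3/4 is divided into 4 equal shares of 3/16 among Winifred, Samuel, Victor, Nora.
Winifred predeceased; the 3/16 allotted to Winifred's branch passes to Winifred's issue by representation.
The 3/16 is divided into 2 equal shares of 3/32 among Harriet, Albert.
Harriet is living and takes 3/32.
Albert predeceased; the 3/32 allotted to Albert's branch passes to Albert's issue by representation.
The 3/32 is divided into 3 equal shares of 1/32 among Edmund, Isaac, Prudence.
Edmund is living and takes 1/32.
Isaac is living and takes 1/32.
Prudence is living and takes 1/32.
Samuel is living and takes 3/16.
Victor is living and takes 3/16.
Nora is living and takes 3/16.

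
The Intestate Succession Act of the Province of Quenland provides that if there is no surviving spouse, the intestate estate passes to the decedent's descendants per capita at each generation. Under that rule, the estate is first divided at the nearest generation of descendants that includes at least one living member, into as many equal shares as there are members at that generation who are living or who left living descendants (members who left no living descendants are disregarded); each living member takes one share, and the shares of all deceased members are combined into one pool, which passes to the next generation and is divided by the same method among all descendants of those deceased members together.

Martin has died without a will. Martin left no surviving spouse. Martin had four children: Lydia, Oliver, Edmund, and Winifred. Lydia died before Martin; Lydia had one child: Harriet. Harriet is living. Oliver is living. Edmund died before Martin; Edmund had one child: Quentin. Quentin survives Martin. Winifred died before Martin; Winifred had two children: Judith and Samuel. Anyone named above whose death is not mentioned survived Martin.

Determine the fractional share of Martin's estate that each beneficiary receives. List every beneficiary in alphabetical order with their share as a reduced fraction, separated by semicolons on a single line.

Harriet 3/16; Judith 3/16; Oliver 1/4; Quentin 3/16; Samuel 3/16

There is no surviving spouse, so the entire estate passes to Martin's descendants per capita at each generation.
At generation 1 (Lydia, Oliver, Edmund, Winifred) there are 4 shares of (1)/4 = 1/4 each.
Living: Oliver — each takes 1/4.
Deceased: Lydia, Edmund, and Winifred. Their combined 3/4 is pooled and carried to generation 2.
At generation 2 (Harriet, Quentin, Judith, Samuel) there are 4 shares of (3/4)/4 = 3/16 each.
Living: Harriet, Quentin, Judith, and Samuel — each takes 3/16.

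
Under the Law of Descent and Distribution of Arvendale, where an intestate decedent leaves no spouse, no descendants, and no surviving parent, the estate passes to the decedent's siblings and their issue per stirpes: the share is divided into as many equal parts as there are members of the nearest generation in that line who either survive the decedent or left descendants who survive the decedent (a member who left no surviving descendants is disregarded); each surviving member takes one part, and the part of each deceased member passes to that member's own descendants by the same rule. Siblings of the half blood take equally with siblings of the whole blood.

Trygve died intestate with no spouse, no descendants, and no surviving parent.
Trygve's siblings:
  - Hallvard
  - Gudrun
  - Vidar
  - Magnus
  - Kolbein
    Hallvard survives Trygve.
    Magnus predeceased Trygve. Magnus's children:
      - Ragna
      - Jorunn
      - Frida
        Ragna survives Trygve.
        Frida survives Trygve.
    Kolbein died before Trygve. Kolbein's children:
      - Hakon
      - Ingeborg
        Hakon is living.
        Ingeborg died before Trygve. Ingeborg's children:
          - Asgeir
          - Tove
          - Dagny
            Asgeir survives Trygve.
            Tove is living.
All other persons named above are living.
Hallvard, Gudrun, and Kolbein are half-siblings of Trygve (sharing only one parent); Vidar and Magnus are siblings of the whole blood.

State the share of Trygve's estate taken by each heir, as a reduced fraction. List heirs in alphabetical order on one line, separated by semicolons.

No spouse, descendants, or parent survives, so the estate passes to Trygve's siblings per stirpes.
Half-blood and whole-blood siblings take equally under the stated rule.
The estate is divided into 5 equal shares of 1/5 among Hallvard, Gudrun, Vidar, Magnus, Kolbein.
Hallvard is living and takes 1/5.
Gudrun is living and takes 1/5.
Vidar is living and takes 1/5.
Magnus predeceased; the 1/5 allotted to Magnus's branch passes to Magnus's issue by representation.
The 1/5 is divided into 3 equal shares of 1/15 among Ragna, Jorunn, Frida.
Ragna is living and takes 1/15.
Jorunn is living and takes 1/15.
Frida is living and takes 1/15.
Kolbein predeceased; the 1/5 allotted to Kolbein's branch passes to Kolbein's issue by representation.
The 1/5 is divided into 2 equal shares of 1/10 among Hakon, Ingeborg.
Hakon is living and takes 1/10.
Ingeborg predeceased; the 1/10 allotted to Ingeborg's branch passes to Ingeborg's issue by representation.
The 1/10 is divided into 3 equal shares of 1/30 among Asgeir, Tove, Dagny.
Asgeir is living and takes 1/30.
Tove is living and takes 1/30.
Dagny is living and takes 1/30.

Asgeir 1/30; Dagny 1/30; Frida 1/15; Gudrun 1/5; Hakon 1/10; Hallvard 1/5; Jorunn 1/15; Ragna 1/15; Tove 1/30; Vidar 1/5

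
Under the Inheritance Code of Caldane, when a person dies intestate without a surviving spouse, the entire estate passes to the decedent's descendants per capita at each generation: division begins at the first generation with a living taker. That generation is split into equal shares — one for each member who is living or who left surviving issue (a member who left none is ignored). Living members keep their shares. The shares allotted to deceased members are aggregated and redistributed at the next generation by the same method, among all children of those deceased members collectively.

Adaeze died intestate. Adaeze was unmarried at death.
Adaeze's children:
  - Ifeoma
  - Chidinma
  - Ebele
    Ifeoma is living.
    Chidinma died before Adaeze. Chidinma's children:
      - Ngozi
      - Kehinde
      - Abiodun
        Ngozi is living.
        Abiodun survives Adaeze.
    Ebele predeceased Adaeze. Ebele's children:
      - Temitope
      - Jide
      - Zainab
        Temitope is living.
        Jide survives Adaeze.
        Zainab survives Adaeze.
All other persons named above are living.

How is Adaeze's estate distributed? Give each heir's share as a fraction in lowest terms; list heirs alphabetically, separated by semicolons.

There is no surviving spouse, so the entire estate passes to Adaeze's descendants per capita at each generation.
At generation 1 (Ifeoma, Chidinma, Ebele) there are 3 shares of (1)/3 = 1/3 each.
Living: Ifeoma — each takes 1/3.
Deceased: Chidinma and Ebele. Their combined 2/3 is pooled and carried to generation 2.
At generation 2 (Ngozi, Kehinde, Abiodun, Temitope, Jide, Zainab) there are 6 shares of (2/3)/6 = 1/9 each.
Living: Ngozi, Kehinde, Abiodun, Temitope, Jide, and Zainab — each takes 1/9.

Abiodun 1/9; Ifeoma 1/3; Jide 1/9; Kehinde 1/9; Ngozi 1/9; Temitope 1/9; Zainab 1/9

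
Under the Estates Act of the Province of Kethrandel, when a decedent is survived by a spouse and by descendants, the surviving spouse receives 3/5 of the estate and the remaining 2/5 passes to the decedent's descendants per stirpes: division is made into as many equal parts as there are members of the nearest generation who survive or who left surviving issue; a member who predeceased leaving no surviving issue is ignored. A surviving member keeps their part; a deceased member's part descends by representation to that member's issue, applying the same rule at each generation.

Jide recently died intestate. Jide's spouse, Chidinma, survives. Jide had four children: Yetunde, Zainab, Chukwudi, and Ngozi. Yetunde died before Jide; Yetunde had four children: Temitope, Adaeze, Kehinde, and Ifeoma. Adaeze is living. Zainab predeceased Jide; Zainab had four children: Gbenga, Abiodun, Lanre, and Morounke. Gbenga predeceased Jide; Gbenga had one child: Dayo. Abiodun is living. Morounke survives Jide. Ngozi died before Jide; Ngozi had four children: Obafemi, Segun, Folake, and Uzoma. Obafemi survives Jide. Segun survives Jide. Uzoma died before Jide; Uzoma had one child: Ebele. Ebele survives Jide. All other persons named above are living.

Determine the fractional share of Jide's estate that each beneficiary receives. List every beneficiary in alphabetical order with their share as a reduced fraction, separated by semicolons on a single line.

Abiodun 1/40; Adaeze 1/40; Chidinma 3/5; Chukwudi 1/10; Dayo 1/40; Ebele 1/40; Folake 1/40; Ifeoma 1/40; Kehinde 1/40; Lanre 1/40; Morounke 1/40; Obafemi 1/40; Segun 1/40; Temitope 1/40

Chidinma, as surviving spouse, takes 3/5.
The remaining 2/5 passes to Jide's descendants per stirpes.
The 2/5 is divided into 4 equal shares of 1/10 among Yetunde, Zainab, Chukwudi, Ngozi.
Yetunde predeceased; the 1/10 allotted to Yetunde's branch passes to Yetunde's issue by representation.
The 1/10 is divided into 4 equal shares of 1/40 among Temitope, Adaeze, Kehinde, Ifeoma.
Temitope is living and takes 1/40.
Adaeze is living and takes 1/40.
Kehinde is living and takes 1/40.
Ifeoma is living and takes 1/40.
Zainab predeceased; the 1/10 allotted to Zainab's branch passes to Zainab's issue by representation.
The 1/10 is divided into 4 equal shares of 1/40 among Gbenga, Abiodun, Lanre, Morounke.
Gbenga predeceased; the 1/40 allotted to Gbenga's branch passes to Gbenga's issue by representation.
Dayo is the sole taker at this level and receives the full 1/40.
Abiodun is living and takes 1/40.
Lanre is living and takes 1/40.
Morounke is living and takes 1/40.
Chukwudi is living and takes 1/10.
Ngozi predeceased; the 1/10 allotted to Ngozi's branch passes to Ngozi's issue by representation.
The 1/10 is divided into 4 equal shares of 1/40 among Obafemi, Segun, Folake, Uzoma.
Obafemi is living and takes 1/40.
Segun is living and takes 1/40.
Folake is living and takes 1/40.
Uzoma predeceased; the 1/40 allotted to Uzoma's branch passes to Uzoma's issue by representation.
Ebele is the sole taker at this level and receives the full 1/40.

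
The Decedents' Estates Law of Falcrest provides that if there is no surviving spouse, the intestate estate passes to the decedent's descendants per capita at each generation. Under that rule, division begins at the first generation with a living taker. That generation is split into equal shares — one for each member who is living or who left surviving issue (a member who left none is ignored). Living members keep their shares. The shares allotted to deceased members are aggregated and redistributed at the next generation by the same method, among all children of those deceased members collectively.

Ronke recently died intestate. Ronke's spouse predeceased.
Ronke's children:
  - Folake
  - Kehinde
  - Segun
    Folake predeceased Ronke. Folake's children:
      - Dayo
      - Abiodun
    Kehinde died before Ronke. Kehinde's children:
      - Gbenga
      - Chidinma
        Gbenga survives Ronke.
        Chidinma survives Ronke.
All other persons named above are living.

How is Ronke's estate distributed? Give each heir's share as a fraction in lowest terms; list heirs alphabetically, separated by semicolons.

Abiodun 1/6; Chidinma 1/6; Dayo 1/6; Gbenga 1/6; Segun 1/3

There is no surviving spouse, so the entire estate passes to Ronke's descendants per capita at each generation.
At generation 1 (Folake, Kehinde, Segun) there are 3 shares of (1)/3 = 1/3 each.
Living: Segun — each takes 1/3.
Deceased: Folake and Kehinde. Their combined 2/3 is pooled and carried to generation 2.
At generation 2 (Dayo, Abiodun, Gbenga, Chidinma) there are 4 shares of (2/3)/4 = 1/6 each.
Living: Dayo, Abiodun, Gbenga, and Chidinma — each takes 1/6.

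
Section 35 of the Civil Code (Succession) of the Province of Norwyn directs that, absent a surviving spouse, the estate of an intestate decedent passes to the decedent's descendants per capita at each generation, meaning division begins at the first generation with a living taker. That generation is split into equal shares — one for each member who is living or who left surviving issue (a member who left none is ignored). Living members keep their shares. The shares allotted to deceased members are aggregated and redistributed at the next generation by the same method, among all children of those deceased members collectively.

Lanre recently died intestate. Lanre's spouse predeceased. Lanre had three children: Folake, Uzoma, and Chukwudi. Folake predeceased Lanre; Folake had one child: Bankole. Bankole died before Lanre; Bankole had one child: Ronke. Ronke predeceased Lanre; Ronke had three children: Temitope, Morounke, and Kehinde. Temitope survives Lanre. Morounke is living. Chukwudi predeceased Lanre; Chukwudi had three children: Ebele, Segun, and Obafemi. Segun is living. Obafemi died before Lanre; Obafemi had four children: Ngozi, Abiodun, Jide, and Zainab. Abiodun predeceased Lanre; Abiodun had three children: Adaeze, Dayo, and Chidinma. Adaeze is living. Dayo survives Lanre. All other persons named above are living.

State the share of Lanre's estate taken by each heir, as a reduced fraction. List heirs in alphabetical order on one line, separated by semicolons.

Adaeze 1/45; Chidinma 1/45; Dayo 1/45; Ebele 1/6; Jide 1/15; Kehinde 1/45; Morounke 1/45; Ngozi 1/15; Segun 1/6; Temitope 1/45; Uzoma 1/3; Zainab 1/15

There is no surviving spouse, so the entire estate passes to Lanre's descendants per capita at each generation.
At generation 1 (Folake, Uzoma, Chukwudi) there are 3 shares of (1)/3 = 1/3 each.
Living: Uzoma — each takes 1/3.
Deceased: Folake and Chukwudi. Their combined 2/3 is pooled and carried to generation 2.
At generation 2 (Bankole, Ebele, Segun, Obafemi) there are 4 shares of (2/3)/4 = 1/6 each.
Living: Ebele and Segun — each takes 1/6.
Deceased: Bankole and Obafemi. Their combined 1/3 is pooled and carried to generation 3.
At generation 3 (Ronke, Ngozi, Abiodun, Jide, Zainab) there are 5 shares of (1/3)/5 = 1/15 each.
Living: Ngozi, Jide, and Zainab — each takes 1/15.
Deceased: Ronke and Abiodun. Their combined 2/15 is pooled and carried to generation 4.
At generation 4 (Temitope, Morounke, Kehinde, Adaeze, Dayo, Chidinma) there are 6 shares of (2/15)/6 = 1/45 each.
Living: Temitope, Morounke, Kehinde, Adaeze, Dayo, and Chidinma — each takes 1/45.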